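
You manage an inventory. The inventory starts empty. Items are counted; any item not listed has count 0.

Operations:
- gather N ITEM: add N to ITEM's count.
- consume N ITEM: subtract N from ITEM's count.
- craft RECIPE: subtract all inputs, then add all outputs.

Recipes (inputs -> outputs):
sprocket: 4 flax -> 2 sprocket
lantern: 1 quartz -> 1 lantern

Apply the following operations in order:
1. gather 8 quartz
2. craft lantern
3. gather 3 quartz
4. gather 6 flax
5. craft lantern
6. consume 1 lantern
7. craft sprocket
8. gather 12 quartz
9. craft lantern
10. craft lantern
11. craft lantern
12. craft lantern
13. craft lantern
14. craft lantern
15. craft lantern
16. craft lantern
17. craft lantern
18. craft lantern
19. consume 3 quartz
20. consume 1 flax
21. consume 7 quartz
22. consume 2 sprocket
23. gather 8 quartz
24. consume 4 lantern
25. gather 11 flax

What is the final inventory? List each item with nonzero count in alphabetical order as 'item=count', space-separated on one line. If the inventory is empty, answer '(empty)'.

Answer: flax=12 lantern=7 quartz=9

Derivation:
After 1 (gather 8 quartz): quartz=8
After 2 (craft lantern): lantern=1 quartz=7
After 3 (gather 3 quartz): lantern=1 quartz=10
After 4 (gather 6 flax): flax=6 lantern=1 quartz=10
After 5 (craft lantern): flax=6 lantern=2 quartz=9
After 6 (consume 1 lantern): flax=6 lantern=1 quartz=9
After 7 (craft sprocket): flax=2 lantern=1 quartz=9 sprocket=2
After 8 (gather 12 quartz): flax=2 lantern=1 quartz=21 sprocket=2
After 9 (craft lantern): flax=2 lantern=2 quartz=20 sprocket=2
After 10 (craft lantern): flax=2 lantern=3 quartz=19 sprocket=2
After 11 (craft lantern): flax=2 lantern=4 quartz=18 sprocket=2
After 12 (craft lantern): flax=2 lantern=5 quartz=17 sprocket=2
After 13 (craft lantern): flax=2 lantern=6 quartz=16 sprocket=2
After 14 (craft lantern): flax=2 lantern=7 quartz=15 sprocket=2
After 15 (craft lantern): flax=2 lantern=8 quartz=14 sprocket=2
After 16 (craft lantern): flax=2 lantern=9 quartz=13 sprocket=2
After 17 (craft lantern): flax=2 lantern=10 quartz=12 sprocket=2
After 18 (craft lantern): flax=2 lantern=11 quartz=11 sprocket=2
After 19 (consume 3 quartz): flax=2 lantern=11 quartz=8 sprocket=2
After 20 (consume 1 flax): flax=1 lantern=11 quartz=8 sprocket=2
After 21 (consume 7 quartz): flax=1 lantern=11 quartz=1 sprocket=2
After 22 (consume 2 sprocket): flax=1 lantern=11 quartz=1
After 23 (gather 8 quartz): flax=1 lantern=11 quartz=9
After 24 (consume 4 lantern): flax=1 lantern=7 quartz=9
After 25 (gather 11 flax): flax=12 lantern=7 quartz=9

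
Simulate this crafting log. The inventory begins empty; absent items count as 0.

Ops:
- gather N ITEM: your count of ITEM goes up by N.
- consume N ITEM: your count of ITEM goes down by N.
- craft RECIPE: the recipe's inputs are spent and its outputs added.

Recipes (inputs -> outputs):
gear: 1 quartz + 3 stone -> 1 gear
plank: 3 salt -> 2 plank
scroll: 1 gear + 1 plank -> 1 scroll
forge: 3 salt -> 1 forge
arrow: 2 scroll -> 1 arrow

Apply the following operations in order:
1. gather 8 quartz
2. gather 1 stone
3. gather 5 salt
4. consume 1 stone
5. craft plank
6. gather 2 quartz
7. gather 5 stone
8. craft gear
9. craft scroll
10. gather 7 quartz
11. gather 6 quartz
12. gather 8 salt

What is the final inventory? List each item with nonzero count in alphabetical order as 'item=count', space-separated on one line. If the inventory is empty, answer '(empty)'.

Answer: plank=1 quartz=22 salt=10 scroll=1 stone=2

Derivation:
After 1 (gather 8 quartz): quartz=8
After 2 (gather 1 stone): quartz=8 stone=1
After 3 (gather 5 salt): quartz=8 salt=5 stone=1
After 4 (consume 1 stone): quartz=8 salt=5
After 5 (craft plank): plank=2 quartz=8 salt=2
After 6 (gather 2 quartz): plank=2 quartz=10 salt=2
After 7 (gather 5 stone): plank=2 quartz=10 salt=2 stone=5
After 8 (craft gear): gear=1 plank=2 quartz=9 salt=2 stone=2
After 9 (craft scroll): plank=1 quartz=9 salt=2 scroll=1 stone=2
After 10 (gather 7 quartz): plank=1 quartz=16 salt=2 scroll=1 stone=2
After 11 (gather 6 quartz): plank=1 quartz=22 salt=2 scroll=1 stone=2
After 12 (gather 8 salt): plank=1 quartz=22 salt=10 scroll=1 stone=2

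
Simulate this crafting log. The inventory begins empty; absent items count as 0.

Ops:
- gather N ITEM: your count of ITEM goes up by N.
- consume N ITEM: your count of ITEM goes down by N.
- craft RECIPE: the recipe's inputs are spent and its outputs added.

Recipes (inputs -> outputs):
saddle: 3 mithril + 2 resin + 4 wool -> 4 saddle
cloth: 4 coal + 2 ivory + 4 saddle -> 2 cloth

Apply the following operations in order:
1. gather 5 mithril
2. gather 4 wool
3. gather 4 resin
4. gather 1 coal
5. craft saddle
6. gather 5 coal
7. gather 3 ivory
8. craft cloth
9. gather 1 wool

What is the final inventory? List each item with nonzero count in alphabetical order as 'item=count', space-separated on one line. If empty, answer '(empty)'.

After 1 (gather 5 mithril): mithril=5
After 2 (gather 4 wool): mithril=5 wool=4
After 3 (gather 4 resin): mithril=5 resin=4 wool=4
After 4 (gather 1 coal): coal=1 mithril=5 resin=4 wool=4
After 5 (craft saddle): coal=1 mithril=2 resin=2 saddle=4
After 6 (gather 5 coal): coal=6 mithril=2 resin=2 saddle=4
After 7 (gather 3 ivory): coal=6 ivory=3 mithril=2 resin=2 saddle=4
After 8 (craft cloth): cloth=2 coal=2 ivory=1 mithril=2 resin=2
After 9 (gather 1 wool): cloth=2 coal=2 ivory=1 mithril=2 resin=2 wool=1

Answer: cloth=2 coal=2 ivory=1 mithril=2 resin=2 wool=1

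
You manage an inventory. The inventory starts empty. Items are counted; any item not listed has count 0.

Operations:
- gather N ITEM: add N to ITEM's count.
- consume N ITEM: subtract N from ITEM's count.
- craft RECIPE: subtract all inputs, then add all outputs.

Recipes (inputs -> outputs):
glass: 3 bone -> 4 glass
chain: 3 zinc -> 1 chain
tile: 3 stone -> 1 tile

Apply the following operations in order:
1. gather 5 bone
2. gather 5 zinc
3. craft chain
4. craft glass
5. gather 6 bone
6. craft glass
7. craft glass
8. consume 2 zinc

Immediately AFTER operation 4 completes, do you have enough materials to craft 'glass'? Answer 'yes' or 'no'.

After 1 (gather 5 bone): bone=5
After 2 (gather 5 zinc): bone=5 zinc=5
After 3 (craft chain): bone=5 chain=1 zinc=2
After 4 (craft glass): bone=2 chain=1 glass=4 zinc=2

Answer: no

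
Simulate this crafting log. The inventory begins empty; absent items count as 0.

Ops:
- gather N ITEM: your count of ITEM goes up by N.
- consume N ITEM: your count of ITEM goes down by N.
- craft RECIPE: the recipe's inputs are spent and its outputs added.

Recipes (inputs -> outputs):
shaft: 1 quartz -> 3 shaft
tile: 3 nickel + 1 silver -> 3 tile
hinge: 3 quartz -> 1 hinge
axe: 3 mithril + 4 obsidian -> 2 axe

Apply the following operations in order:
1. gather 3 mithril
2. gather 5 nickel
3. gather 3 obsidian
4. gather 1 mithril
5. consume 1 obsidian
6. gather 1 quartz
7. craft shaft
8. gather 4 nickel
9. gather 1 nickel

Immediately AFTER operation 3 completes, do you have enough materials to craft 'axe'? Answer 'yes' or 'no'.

Answer: no

Derivation:
After 1 (gather 3 mithril): mithril=3
After 2 (gather 5 nickel): mithril=3 nickel=5
After 3 (gather 3 obsidian): mithril=3 nickel=5 obsidian=3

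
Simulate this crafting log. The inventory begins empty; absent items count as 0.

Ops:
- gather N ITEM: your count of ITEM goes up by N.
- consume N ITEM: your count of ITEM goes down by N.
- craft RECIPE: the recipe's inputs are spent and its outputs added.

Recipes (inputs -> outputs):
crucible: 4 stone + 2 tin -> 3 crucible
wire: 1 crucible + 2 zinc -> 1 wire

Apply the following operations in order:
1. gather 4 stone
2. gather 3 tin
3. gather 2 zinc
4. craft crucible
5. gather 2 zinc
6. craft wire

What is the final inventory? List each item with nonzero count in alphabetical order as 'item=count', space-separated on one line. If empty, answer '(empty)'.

Answer: crucible=2 tin=1 wire=1 zinc=2

Derivation:
After 1 (gather 4 stone): stone=4
After 2 (gather 3 tin): stone=4 tin=3
After 3 (gather 2 zinc): stone=4 tin=3 zinc=2
After 4 (craft crucible): crucible=3 tin=1 zinc=2
After 5 (gather 2 zinc): crucible=3 tin=1 zinc=4
After 6 (craft wire): crucible=2 tin=1 wire=1 zinc=2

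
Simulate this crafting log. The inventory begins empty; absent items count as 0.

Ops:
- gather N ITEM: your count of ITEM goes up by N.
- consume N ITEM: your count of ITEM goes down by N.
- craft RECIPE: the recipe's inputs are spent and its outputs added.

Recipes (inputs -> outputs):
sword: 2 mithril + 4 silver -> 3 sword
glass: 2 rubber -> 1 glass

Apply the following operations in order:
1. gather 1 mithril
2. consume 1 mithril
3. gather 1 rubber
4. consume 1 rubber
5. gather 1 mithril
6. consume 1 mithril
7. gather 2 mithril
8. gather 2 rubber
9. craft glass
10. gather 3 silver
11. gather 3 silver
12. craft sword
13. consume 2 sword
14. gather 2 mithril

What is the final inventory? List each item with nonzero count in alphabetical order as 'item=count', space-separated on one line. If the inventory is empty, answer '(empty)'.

Answer: glass=1 mithril=2 silver=2 sword=1

Derivation:
After 1 (gather 1 mithril): mithril=1
After 2 (consume 1 mithril): (empty)
After 3 (gather 1 rubber): rubber=1
After 4 (consume 1 rubber): (empty)
After 5 (gather 1 mithril): mithril=1
After 6 (consume 1 mithril): (empty)
After 7 (gather 2 mithril): mithril=2
After 8 (gather 2 rubber): mithril=2 rubber=2
After 9 (craft glass): glass=1 mithril=2
After 10 (gather 3 silver): glass=1 mithril=2 silver=3
After 11 (gather 3 silver): glass=1 mithril=2 silver=6
After 12 (craft sword): glass=1 silver=2 sword=3
After 13 (consume 2 sword): glass=1 silver=2 sword=1
After 14 (gather 2 mithril): glass=1 mithril=2 silver=2 sword=1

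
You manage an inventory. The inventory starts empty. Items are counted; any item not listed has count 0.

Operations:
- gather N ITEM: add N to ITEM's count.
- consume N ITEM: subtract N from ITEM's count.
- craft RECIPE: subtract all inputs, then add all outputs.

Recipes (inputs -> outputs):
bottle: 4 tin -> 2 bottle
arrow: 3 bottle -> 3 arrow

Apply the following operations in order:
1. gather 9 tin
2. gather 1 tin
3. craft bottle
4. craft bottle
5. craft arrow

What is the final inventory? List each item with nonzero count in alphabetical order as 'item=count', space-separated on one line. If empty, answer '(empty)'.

Answer: arrow=3 bottle=1 tin=2

Derivation:
After 1 (gather 9 tin): tin=9
After 2 (gather 1 tin): tin=10
After 3 (craft bottle): bottle=2 tin=6
After 4 (craft bottle): bottle=4 tin=2
After 5 (craft arrow): arrow=3 bottle=1 tin=2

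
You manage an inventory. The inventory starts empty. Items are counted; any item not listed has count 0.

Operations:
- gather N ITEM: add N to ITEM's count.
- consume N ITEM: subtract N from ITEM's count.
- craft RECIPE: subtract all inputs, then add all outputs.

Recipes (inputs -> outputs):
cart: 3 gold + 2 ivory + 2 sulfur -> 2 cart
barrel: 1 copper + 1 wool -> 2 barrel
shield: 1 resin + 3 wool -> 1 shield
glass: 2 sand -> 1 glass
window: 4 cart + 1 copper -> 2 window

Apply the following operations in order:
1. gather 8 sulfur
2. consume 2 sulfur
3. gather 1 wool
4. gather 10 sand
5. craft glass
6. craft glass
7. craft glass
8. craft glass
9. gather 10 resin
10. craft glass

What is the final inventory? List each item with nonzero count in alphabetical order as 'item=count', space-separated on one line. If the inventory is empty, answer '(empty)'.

After 1 (gather 8 sulfur): sulfur=8
After 2 (consume 2 sulfur): sulfur=6
After 3 (gather 1 wool): sulfur=6 wool=1
After 4 (gather 10 sand): sand=10 sulfur=6 wool=1
After 5 (craft glass): glass=1 sand=8 sulfur=6 wool=1
After 6 (craft glass): glass=2 sand=6 sulfur=6 wool=1
After 7 (craft glass): glass=3 sand=4 sulfur=6 wool=1
After 8 (craft glass): glass=4 sand=2 sulfur=6 wool=1
After 9 (gather 10 resin): glass=4 resin=10 sand=2 sulfur=6 wool=1
After 10 (craft glass): glass=5 resin=10 sulfur=6 wool=1

Answer: glass=5 resin=10 sulfur=6 wool=1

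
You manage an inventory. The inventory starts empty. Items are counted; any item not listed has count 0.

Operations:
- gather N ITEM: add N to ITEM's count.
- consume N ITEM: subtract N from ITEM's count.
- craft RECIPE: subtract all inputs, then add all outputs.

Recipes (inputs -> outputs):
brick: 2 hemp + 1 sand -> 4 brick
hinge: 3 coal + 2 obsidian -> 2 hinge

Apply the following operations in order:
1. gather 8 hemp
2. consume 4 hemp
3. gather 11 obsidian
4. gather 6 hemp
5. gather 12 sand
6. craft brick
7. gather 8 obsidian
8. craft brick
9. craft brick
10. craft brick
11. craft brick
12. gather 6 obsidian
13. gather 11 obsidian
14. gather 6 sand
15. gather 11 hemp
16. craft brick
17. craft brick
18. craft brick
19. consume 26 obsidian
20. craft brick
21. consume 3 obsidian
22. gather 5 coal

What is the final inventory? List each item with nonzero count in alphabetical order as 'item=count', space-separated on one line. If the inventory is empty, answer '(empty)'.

After 1 (gather 8 hemp): hemp=8
After 2 (consume 4 hemp): hemp=4
After 3 (gather 11 obsidian): hemp=4 obsidian=11
After 4 (gather 6 hemp): hemp=10 obsidian=11
After 5 (gather 12 sand): hemp=10 obsidian=11 sand=12
After 6 (craft brick): brick=4 hemp=8 obsidian=11 sand=11
After 7 (gather 8 obsidian): brick=4 hemp=8 obsidian=19 sand=11
After 8 (craft brick): brick=8 hemp=6 obsidian=19 sand=10
After 9 (craft brick): brick=12 hemp=4 obsidian=19 sand=9
After 10 (craft brick): brick=16 hemp=2 obsidian=19 sand=8
After 11 (craft brick): brick=20 obsidian=19 sand=7
After 12 (gather 6 obsidian): brick=20 obsidian=25 sand=7
After 13 (gather 11 obsidian): brick=20 obsidian=36 sand=7
After 14 (gather 6 sand): brick=20 obsidian=36 sand=13
After 15 (gather 11 hemp): brick=20 hemp=11 obsidian=36 sand=13
After 16 (craft brick): brick=24 hemp=9 obsidian=36 sand=12
After 17 (craft brick): brick=28 hemp=7 obsidian=36 sand=11
After 18 (craft brick): brick=32 hemp=5 obsidian=36 sand=10
After 19 (consume 26 obsidian): brick=32 hemp=5 obsidian=10 sand=10
After 20 (craft brick): brick=36 hemp=3 obsidian=10 sand=9
After 21 (consume 3 obsidian): brick=36 hemp=3 obsidian=7 sand=9
After 22 (gather 5 coal): brick=36 coal=5 hemp=3 obsidian=7 sand=9

Answer: brick=36 coal=5 hemp=3 obsidian=7 sand=9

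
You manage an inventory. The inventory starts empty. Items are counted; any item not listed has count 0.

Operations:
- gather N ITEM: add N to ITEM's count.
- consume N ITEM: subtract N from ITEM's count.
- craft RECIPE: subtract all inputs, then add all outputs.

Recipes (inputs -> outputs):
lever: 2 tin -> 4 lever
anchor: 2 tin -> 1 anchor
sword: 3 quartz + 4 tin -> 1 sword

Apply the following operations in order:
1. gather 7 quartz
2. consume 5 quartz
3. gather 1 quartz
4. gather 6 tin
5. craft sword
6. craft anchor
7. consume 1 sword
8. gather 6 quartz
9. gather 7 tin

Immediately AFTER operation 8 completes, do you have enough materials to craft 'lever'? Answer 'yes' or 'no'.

Answer: no

Derivation:
After 1 (gather 7 quartz): quartz=7
After 2 (consume 5 quartz): quartz=2
After 3 (gather 1 quartz): quartz=3
After 4 (gather 6 tin): quartz=3 tin=6
After 5 (craft sword): sword=1 tin=2
After 6 (craft anchor): anchor=1 sword=1
After 7 (consume 1 sword): anchor=1
After 8 (gather 6 quartz): anchor=1 quartz=6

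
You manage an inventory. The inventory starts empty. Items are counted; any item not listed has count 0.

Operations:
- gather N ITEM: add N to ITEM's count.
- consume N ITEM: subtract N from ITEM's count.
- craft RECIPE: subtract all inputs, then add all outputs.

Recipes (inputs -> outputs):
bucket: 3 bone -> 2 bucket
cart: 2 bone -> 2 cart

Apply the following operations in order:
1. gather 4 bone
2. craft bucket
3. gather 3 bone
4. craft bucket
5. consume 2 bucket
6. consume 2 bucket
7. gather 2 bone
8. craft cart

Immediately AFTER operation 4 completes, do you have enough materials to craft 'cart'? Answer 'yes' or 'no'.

Answer: no

Derivation:
After 1 (gather 4 bone): bone=4
After 2 (craft bucket): bone=1 bucket=2
After 3 (gather 3 bone): bone=4 bucket=2
After 4 (craft bucket): bone=1 bucket=4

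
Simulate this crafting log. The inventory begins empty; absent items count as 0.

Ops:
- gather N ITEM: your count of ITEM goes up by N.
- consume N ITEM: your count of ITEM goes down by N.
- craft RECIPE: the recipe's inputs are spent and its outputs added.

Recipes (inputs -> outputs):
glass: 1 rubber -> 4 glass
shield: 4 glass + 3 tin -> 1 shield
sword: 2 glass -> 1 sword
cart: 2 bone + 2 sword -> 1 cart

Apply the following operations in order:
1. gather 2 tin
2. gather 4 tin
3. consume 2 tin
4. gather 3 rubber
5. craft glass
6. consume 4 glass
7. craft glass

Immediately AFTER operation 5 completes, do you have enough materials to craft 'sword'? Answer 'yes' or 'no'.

After 1 (gather 2 tin): tin=2
After 2 (gather 4 tin): tin=6
After 3 (consume 2 tin): tin=4
After 4 (gather 3 rubber): rubber=3 tin=4
After 5 (craft glass): glass=4 rubber=2 tin=4

Answer: yes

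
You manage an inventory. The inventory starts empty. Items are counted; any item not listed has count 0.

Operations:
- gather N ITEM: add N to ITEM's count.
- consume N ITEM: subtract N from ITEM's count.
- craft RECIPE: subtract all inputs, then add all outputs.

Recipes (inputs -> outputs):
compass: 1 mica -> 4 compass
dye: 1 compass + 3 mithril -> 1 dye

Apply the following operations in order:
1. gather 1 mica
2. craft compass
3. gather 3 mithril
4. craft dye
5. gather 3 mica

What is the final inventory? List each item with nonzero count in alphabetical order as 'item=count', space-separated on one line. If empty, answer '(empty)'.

Answer: compass=3 dye=1 mica=3

Derivation:
After 1 (gather 1 mica): mica=1
After 2 (craft compass): compass=4
After 3 (gather 3 mithril): compass=4 mithril=3
After 4 (craft dye): compass=3 dye=1
After 5 (gather 3 mica): compass=3 dye=1 mica=3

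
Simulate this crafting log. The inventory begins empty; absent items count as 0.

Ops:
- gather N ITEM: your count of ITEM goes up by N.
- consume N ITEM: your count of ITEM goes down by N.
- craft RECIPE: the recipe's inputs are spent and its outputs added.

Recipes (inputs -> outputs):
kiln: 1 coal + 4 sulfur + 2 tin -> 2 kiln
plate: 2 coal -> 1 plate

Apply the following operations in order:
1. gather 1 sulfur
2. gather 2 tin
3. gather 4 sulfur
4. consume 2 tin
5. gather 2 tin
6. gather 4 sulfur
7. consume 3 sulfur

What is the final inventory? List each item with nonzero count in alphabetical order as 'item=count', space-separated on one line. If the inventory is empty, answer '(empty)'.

Answer: sulfur=6 tin=2

Derivation:
After 1 (gather 1 sulfur): sulfur=1
After 2 (gather 2 tin): sulfur=1 tin=2
After 3 (gather 4 sulfur): sulfur=5 tin=2
After 4 (consume 2 tin): sulfur=5
After 5 (gather 2 tin): sulfur=5 tin=2
After 6 (gather 4 sulfur): sulfur=9 tin=2
After 7 (consume 3 sulfur): sulfur=6 tin=2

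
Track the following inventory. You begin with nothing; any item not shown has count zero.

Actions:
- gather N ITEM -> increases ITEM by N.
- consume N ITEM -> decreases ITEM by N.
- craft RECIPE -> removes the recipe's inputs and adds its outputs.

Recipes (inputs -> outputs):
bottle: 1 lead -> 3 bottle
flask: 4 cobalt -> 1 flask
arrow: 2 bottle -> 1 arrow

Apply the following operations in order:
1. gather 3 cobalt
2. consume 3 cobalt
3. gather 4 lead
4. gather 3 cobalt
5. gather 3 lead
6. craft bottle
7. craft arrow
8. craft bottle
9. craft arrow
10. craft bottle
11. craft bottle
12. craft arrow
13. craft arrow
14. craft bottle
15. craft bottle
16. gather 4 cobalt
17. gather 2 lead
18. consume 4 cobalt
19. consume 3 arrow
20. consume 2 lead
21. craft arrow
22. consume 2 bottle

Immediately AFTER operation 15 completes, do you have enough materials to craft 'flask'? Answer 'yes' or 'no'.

Answer: no

Derivation:
After 1 (gather 3 cobalt): cobalt=3
After 2 (consume 3 cobalt): (empty)
After 3 (gather 4 lead): lead=4
After 4 (gather 3 cobalt): cobalt=3 lead=4
After 5 (gather 3 lead): cobalt=3 lead=7
After 6 (craft bottle): bottle=3 cobalt=3 lead=6
After 7 (craft arrow): arrow=1 bottle=1 cobalt=3 lead=6
After 8 (craft bottle): arrow=1 bottle=4 cobalt=3 lead=5
After 9 (craft arrow): arrow=2 bottle=2 cobalt=3 lead=5
After 10 (craft bottle): arrow=2 bottle=5 cobalt=3 lead=4
After 11 (craft bottle): arrow=2 bottle=8 cobalt=3 lead=3
After 12 (craft arrow): arrow=3 bottle=6 cobalt=3 lead=3
After 13 (craft arrow): arrow=4 bottle=4 cobalt=3 lead=3
After 14 (craft bottle): arrow=4 bottle=7 cobalt=3 lead=2
After 15 (craft bottle): arrow=4 bottle=10 cobalt=3 lead=1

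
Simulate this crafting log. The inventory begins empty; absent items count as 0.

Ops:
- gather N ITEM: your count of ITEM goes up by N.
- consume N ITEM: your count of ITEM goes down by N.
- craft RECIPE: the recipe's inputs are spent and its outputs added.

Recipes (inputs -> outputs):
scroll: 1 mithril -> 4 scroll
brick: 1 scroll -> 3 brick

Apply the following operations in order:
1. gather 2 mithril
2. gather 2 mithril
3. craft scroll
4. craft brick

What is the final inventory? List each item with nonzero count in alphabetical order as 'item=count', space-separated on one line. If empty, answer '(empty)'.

After 1 (gather 2 mithril): mithril=2
After 2 (gather 2 mithril): mithril=4
After 3 (craft scroll): mithril=3 scroll=4
After 4 (craft brick): brick=3 mithril=3 scroll=3

Answer: brick=3 mithril=3 scroll=3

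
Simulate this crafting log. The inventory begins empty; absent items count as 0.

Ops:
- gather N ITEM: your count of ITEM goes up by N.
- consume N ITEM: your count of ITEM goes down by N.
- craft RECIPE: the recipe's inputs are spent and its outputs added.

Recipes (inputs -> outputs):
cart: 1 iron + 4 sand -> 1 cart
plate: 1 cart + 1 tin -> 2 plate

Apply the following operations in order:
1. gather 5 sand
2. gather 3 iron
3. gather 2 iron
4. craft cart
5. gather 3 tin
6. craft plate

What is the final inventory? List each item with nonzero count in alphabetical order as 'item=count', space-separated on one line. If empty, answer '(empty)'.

Answer: iron=4 plate=2 sand=1 tin=2

Derivation:
After 1 (gather 5 sand): sand=5
After 2 (gather 3 iron): iron=3 sand=5
After 3 (gather 2 iron): iron=5 sand=5
After 4 (craft cart): cart=1 iron=4 sand=1
After 5 (gather 3 tin): cart=1 iron=4 sand=1 tin=3
After 6 (craft plate): iron=4 plate=2 sand=1 tin=2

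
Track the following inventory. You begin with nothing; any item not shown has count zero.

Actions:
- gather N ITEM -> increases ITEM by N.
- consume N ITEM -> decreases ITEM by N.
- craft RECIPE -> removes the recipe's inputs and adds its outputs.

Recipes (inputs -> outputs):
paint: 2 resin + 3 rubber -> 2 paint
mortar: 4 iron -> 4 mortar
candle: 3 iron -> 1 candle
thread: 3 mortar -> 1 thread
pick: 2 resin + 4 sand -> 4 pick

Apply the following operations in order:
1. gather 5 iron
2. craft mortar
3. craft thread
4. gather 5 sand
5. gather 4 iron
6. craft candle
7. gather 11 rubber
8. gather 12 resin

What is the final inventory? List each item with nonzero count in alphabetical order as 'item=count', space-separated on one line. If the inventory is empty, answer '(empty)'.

After 1 (gather 5 iron): iron=5
After 2 (craft mortar): iron=1 mortar=4
After 3 (craft thread): iron=1 mortar=1 thread=1
After 4 (gather 5 sand): iron=1 mortar=1 sand=5 thread=1
After 5 (gather 4 iron): iron=5 mortar=1 sand=5 thread=1
After 6 (craft candle): candle=1 iron=2 mortar=1 sand=5 thread=1
After 7 (gather 11 rubber): candle=1 iron=2 mortar=1 rubber=11 sand=5 thread=1
After 8 (gather 12 resin): candle=1 iron=2 mortar=1 resin=12 rubber=11 sand=5 thread=1

Answer: candle=1 iron=2 mortar=1 resin=12 rubber=11 sand=5 thread=1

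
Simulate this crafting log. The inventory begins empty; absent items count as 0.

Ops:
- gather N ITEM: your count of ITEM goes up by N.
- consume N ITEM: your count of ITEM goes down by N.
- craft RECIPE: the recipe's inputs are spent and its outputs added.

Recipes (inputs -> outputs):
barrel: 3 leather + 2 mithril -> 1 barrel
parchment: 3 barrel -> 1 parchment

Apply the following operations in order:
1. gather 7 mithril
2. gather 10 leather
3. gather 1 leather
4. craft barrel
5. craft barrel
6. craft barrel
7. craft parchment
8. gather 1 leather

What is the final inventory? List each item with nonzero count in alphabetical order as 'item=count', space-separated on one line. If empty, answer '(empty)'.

After 1 (gather 7 mithril): mithril=7
After 2 (gather 10 leather): leather=10 mithril=7
After 3 (gather 1 leather): leather=11 mithril=7
After 4 (craft barrel): barrel=1 leather=8 mithril=5
After 5 (craft barrel): barrel=2 leather=5 mithril=3
After 6 (craft barrel): barrel=3 leather=2 mithril=1
After 7 (craft parchment): leather=2 mithril=1 parchment=1
After 8 (gather 1 leather): leather=3 mithril=1 parchment=1

Answer: leather=3 mithril=1 parchment=1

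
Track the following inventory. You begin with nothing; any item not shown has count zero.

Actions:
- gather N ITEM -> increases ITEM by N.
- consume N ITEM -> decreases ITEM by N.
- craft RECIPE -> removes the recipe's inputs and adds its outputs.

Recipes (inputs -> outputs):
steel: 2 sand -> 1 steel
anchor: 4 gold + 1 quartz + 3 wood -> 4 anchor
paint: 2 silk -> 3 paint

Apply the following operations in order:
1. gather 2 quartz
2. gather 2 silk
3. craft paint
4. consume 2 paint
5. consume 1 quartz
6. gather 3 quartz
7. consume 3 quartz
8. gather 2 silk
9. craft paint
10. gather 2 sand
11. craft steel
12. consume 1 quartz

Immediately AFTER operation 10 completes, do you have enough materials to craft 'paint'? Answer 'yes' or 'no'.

After 1 (gather 2 quartz): quartz=2
After 2 (gather 2 silk): quartz=2 silk=2
After 3 (craft paint): paint=3 quartz=2
After 4 (consume 2 paint): paint=1 quartz=2
After 5 (consume 1 quartz): paint=1 quartz=1
After 6 (gather 3 quartz): paint=1 quartz=4
After 7 (consume 3 quartz): paint=1 quartz=1
After 8 (gather 2 silk): paint=1 quartz=1 silk=2
After 9 (craft paint): paint=4 quartz=1
After 10 (gather 2 sand): paint=4 quartz=1 sand=2

Answer: no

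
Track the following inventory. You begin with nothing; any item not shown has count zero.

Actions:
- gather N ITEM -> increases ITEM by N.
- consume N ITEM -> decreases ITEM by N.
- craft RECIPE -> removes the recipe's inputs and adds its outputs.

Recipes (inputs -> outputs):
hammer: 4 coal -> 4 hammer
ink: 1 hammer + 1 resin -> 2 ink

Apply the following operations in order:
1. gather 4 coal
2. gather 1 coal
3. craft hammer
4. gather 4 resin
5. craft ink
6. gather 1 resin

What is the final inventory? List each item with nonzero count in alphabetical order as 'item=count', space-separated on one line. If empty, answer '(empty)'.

After 1 (gather 4 coal): coal=4
After 2 (gather 1 coal): coal=5
After 3 (craft hammer): coal=1 hammer=4
After 4 (gather 4 resin): coal=1 hammer=4 resin=4
After 5 (craft ink): coal=1 hammer=3 ink=2 resin=3
After 6 (gather 1 resin): coal=1 hammer=3 ink=2 resin=4

Answer: coal=1 hammer=3 ink=2 resin=4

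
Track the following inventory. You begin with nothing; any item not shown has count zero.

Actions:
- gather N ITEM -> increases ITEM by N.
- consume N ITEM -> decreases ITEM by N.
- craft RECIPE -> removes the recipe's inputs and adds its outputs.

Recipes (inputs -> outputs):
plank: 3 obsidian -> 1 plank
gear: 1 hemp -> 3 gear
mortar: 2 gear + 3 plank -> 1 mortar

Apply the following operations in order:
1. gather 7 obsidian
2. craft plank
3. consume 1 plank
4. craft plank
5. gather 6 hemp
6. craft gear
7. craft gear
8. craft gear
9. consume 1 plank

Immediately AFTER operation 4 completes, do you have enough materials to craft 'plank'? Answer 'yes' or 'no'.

Answer: no

Derivation:
After 1 (gather 7 obsidian): obsidian=7
After 2 (craft plank): obsidian=4 plank=1
After 3 (consume 1 plank): obsidian=4
After 4 (craft plank): obsidian=1 plank=1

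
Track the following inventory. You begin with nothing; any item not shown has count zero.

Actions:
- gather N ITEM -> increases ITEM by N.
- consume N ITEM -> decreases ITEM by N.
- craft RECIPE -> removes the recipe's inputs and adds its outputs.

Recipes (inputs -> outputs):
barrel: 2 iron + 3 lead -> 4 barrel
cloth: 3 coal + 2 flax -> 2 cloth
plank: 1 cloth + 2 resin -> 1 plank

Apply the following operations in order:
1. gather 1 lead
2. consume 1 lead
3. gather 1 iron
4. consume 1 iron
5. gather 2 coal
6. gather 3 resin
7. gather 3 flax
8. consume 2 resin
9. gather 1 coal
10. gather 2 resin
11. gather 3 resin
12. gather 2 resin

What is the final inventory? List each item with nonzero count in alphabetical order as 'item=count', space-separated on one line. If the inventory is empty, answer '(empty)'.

After 1 (gather 1 lead): lead=1
After 2 (consume 1 lead): (empty)
After 3 (gather 1 iron): iron=1
After 4 (consume 1 iron): (empty)
After 5 (gather 2 coal): coal=2
After 6 (gather 3 resin): coal=2 resin=3
After 7 (gather 3 flax): coal=2 flax=3 resin=3
After 8 (consume 2 resin): coal=2 flax=3 resin=1
After 9 (gather 1 coal): coal=3 flax=3 resin=1
After 10 (gather 2 resin): coal=3 flax=3 resin=3
After 11 (gather 3 resin): coal=3 flax=3 resin=6
After 12 (gather 2 resin): coal=3 flax=3 resin=8

Answer: coal=3 flax=3 resin=8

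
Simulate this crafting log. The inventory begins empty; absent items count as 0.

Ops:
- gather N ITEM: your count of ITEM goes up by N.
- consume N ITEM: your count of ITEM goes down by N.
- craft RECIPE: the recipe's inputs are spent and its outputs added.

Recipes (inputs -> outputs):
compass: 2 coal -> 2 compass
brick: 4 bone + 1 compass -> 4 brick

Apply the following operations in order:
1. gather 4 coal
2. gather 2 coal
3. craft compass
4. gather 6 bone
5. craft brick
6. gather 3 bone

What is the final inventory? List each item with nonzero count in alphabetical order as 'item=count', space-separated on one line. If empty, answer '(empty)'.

Answer: bone=5 brick=4 coal=4 compass=1

Derivation:
After 1 (gather 4 coal): coal=4
After 2 (gather 2 coal): coal=6
After 3 (craft compass): coal=4 compass=2
After 4 (gather 6 bone): bone=6 coal=4 compass=2
After 5 (craft brick): bone=2 brick=4 coal=4 compass=1
After 6 (gather 3 bone): bone=5 brick=4 coal=4 compass=1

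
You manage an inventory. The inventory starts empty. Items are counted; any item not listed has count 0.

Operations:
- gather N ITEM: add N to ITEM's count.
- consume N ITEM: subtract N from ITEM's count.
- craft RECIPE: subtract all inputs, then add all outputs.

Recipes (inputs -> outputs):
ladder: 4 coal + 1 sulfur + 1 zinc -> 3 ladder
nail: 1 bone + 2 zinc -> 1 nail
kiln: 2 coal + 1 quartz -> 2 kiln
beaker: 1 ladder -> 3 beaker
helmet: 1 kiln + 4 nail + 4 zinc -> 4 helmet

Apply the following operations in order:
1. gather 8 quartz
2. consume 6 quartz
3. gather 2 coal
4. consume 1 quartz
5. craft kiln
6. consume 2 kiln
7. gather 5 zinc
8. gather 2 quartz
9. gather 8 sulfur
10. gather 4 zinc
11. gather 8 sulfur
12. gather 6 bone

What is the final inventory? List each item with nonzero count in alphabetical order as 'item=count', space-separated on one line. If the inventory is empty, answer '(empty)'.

After 1 (gather 8 quartz): quartz=8
After 2 (consume 6 quartz): quartz=2
After 3 (gather 2 coal): coal=2 quartz=2
After 4 (consume 1 quartz): coal=2 quartz=1
After 5 (craft kiln): kiln=2
After 6 (consume 2 kiln): (empty)
After 7 (gather 5 zinc): zinc=5
After 8 (gather 2 quartz): quartz=2 zinc=5
After 9 (gather 8 sulfur): quartz=2 sulfur=8 zinc=5
After 10 (gather 4 zinc): quartz=2 sulfur=8 zinc=9
After 11 (gather 8 sulfur): quartz=2 sulfur=16 zinc=9
After 12 (gather 6 bone): bone=6 quartz=2 sulfur=16 zinc=9

Answer: bone=6 quartz=2 sulfur=16 zinc=9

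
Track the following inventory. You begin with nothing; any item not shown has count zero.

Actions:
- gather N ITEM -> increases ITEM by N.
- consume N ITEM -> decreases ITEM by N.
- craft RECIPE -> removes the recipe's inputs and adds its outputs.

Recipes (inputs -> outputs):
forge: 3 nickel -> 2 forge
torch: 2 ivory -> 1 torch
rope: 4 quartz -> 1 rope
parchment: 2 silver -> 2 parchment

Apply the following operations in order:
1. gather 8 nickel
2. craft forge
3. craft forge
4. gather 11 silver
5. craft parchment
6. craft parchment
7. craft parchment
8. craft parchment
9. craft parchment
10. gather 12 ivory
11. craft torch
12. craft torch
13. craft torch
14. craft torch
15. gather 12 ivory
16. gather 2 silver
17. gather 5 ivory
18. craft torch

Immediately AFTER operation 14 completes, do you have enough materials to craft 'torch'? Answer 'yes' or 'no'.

Answer: yes

Derivation:
After 1 (gather 8 nickel): nickel=8
After 2 (craft forge): forge=2 nickel=5
After 3 (craft forge): forge=4 nickel=2
After 4 (gather 11 silver): forge=4 nickel=2 silver=11
After 5 (craft parchment): forge=4 nickel=2 parchment=2 silver=9
After 6 (craft parchment): forge=4 nickel=2 parchment=4 silver=7
After 7 (craft parchment): forge=4 nickel=2 parchment=6 silver=5
After 8 (craft parchment): forge=4 nickel=2 parchment=8 silver=3
After 9 (craft parchment): forge=4 nickel=2 parchment=10 silver=1
After 10 (gather 12 ivory): forge=4 ivory=12 nickel=2 parchment=10 silver=1
After 11 (craft torch): forge=4 ivory=10 nickel=2 parchment=10 silver=1 torch=1
After 12 (craft torch): forge=4 ivory=8 nickel=2 parchment=10 silver=1 torch=2
After 13 (craft torch): forge=4 ivory=6 nickel=2 parchment=10 silver=1 torch=3
After 14 (craft torch): forge=4 ivory=4 nickel=2 parchment=10 silver=1 torch=4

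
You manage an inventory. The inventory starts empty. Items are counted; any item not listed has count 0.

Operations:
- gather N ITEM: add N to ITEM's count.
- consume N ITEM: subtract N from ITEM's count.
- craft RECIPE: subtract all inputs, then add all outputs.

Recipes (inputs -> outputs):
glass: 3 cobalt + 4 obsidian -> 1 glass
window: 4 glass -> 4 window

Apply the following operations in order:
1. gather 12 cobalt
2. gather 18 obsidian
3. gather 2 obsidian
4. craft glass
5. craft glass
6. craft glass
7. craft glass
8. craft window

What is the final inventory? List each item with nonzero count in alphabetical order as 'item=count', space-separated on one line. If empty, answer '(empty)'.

Answer: obsidian=4 window=4

Derivation:
After 1 (gather 12 cobalt): cobalt=12
After 2 (gather 18 obsidian): cobalt=12 obsidian=18
After 3 (gather 2 obsidian): cobalt=12 obsidian=20
After 4 (craft glass): cobalt=9 glass=1 obsidian=16
After 5 (craft glass): cobalt=6 glass=2 obsidian=12
After 6 (craft glass): cobalt=3 glass=3 obsidian=8
After 7 (craft glass): glass=4 obsidian=4
After 8 (craft window): obsidian=4 window=4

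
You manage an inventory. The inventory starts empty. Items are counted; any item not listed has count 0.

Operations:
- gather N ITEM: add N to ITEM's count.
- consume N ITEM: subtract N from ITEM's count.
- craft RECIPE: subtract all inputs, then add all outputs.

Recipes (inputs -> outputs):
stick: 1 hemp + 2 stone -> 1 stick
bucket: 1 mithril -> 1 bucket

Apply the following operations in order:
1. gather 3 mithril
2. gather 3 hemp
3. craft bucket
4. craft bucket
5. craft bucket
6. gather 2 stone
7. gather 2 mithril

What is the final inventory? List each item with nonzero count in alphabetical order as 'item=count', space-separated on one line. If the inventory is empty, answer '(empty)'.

After 1 (gather 3 mithril): mithril=3
After 2 (gather 3 hemp): hemp=3 mithril=3
After 3 (craft bucket): bucket=1 hemp=3 mithril=2
After 4 (craft bucket): bucket=2 hemp=3 mithril=1
After 5 (craft bucket): bucket=3 hemp=3
After 6 (gather 2 stone): bucket=3 hemp=3 stone=2
After 7 (gather 2 mithril): bucket=3 hemp=3 mithril=2 stone=2

Answer: bucket=3 hemp=3 mithril=2 stone=2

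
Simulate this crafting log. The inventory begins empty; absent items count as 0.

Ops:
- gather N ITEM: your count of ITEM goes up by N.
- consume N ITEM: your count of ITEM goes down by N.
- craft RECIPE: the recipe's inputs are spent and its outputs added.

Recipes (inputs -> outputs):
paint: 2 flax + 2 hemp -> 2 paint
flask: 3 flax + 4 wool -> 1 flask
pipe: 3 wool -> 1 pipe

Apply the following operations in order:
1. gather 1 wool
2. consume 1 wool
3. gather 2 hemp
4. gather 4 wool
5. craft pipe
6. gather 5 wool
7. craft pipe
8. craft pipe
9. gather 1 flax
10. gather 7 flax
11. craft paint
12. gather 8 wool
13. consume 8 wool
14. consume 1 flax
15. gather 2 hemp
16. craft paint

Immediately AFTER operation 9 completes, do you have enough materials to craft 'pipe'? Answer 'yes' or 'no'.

After 1 (gather 1 wool): wool=1
After 2 (consume 1 wool): (empty)
After 3 (gather 2 hemp): hemp=2
After 4 (gather 4 wool): hemp=2 wool=4
After 5 (craft pipe): hemp=2 pipe=1 wool=1
After 6 (gather 5 wool): hemp=2 pipe=1 wool=6
After 7 (craft pipe): hemp=2 pipe=2 wool=3
After 8 (craft pipe): hemp=2 pipe=3
After 9 (gather 1 flax): flax=1 hemp=2 pipe=3

Answer: no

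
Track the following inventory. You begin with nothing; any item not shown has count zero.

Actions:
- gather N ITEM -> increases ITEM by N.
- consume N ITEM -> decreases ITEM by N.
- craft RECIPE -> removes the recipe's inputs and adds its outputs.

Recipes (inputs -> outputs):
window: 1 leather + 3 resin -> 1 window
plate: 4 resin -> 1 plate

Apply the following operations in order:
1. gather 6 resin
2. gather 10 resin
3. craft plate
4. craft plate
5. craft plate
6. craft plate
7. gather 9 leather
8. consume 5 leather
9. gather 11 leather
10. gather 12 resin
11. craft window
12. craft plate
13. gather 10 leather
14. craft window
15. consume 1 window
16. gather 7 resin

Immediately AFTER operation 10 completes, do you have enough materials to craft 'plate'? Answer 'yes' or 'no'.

Answer: yes

Derivation:
After 1 (gather 6 resin): resin=6
After 2 (gather 10 resin): resin=16
After 3 (craft plate): plate=1 resin=12
After 4 (craft plate): plate=2 resin=8
After 5 (craft plate): plate=3 resin=4
After 6 (craft plate): plate=4
After 7 (gather 9 leather): leather=9 plate=4
After 8 (consume 5 leather): leather=4 plate=4
After 9 (gather 11 leather): leather=15 plate=4
After 10 (gather 12 resin): leather=15 plate=4 resin=12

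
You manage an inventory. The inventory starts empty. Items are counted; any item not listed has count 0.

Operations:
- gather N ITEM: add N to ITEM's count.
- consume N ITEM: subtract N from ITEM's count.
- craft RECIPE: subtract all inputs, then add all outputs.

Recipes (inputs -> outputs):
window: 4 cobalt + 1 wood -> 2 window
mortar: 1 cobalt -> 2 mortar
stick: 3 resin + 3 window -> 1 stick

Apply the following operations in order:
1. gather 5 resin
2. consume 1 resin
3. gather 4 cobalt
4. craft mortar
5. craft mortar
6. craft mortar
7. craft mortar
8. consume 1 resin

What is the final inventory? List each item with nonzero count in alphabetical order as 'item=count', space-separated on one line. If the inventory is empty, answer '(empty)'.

Answer: mortar=8 resin=3

Derivation:
After 1 (gather 5 resin): resin=5
After 2 (consume 1 resin): resin=4
After 3 (gather 4 cobalt): cobalt=4 resin=4
After 4 (craft mortar): cobalt=3 mortar=2 resin=4
After 5 (craft mortar): cobalt=2 mortar=4 resin=4
After 6 (craft mortar): cobalt=1 mortar=6 resin=4
After 7 (craft mortar): mortar=8 resin=4
After 8 (consume 1 resin): mortar=8 resin=3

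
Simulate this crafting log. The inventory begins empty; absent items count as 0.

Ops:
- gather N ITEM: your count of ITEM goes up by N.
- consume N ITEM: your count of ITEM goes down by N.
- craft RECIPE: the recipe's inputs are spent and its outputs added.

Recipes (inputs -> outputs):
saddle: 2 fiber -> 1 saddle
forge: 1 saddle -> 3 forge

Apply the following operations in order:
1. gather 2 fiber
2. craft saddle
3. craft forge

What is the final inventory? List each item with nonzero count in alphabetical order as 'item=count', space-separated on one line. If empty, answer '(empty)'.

Answer: forge=3

Derivation:
After 1 (gather 2 fiber): fiber=2
After 2 (craft saddle): saddle=1
After 3 (craft forge): forge=3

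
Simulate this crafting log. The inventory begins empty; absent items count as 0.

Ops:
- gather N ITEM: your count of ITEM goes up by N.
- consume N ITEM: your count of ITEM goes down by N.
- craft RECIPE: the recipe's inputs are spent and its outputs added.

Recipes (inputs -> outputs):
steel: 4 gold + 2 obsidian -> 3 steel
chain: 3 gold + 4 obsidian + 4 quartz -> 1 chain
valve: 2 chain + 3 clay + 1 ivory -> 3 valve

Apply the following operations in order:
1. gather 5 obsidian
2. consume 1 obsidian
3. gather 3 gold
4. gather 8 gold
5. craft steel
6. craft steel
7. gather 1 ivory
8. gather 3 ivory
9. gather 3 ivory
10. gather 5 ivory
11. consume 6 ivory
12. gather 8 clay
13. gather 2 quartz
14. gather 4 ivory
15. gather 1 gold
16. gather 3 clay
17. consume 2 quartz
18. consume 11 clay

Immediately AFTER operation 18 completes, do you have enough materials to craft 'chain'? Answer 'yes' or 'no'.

After 1 (gather 5 obsidian): obsidian=5
After 2 (consume 1 obsidian): obsidian=4
After 3 (gather 3 gold): gold=3 obsidian=4
After 4 (gather 8 gold): gold=11 obsidian=4
After 5 (craft steel): gold=7 obsidian=2 steel=3
After 6 (craft steel): gold=3 steel=6
After 7 (gather 1 ivory): gold=3 ivory=1 steel=6
After 8 (gather 3 ivory): gold=3 ivory=4 steel=6
After 9 (gather 3 ivory): gold=3 ivory=7 steel=6
After 10 (gather 5 ivory): gold=3 ivory=12 steel=6
After 11 (consume 6 ivory): gold=3 ivory=6 steel=6
After 12 (gather 8 clay): clay=8 gold=3 ivory=6 steel=6
After 13 (gather 2 quartz): clay=8 gold=3 ivory=6 quartz=2 steel=6
After 14 (gather 4 ivory): clay=8 gold=3 ivory=10 quartz=2 steel=6
After 15 (gather 1 gold): clay=8 gold=4 ivory=10 quartz=2 steel=6
After 16 (gather 3 clay): clay=11 gold=4 ivory=10 quartz=2 steel=6
After 17 (consume 2 quartz): clay=11 gold=4 ivory=10 steel=6
After 18 (consume 11 clay): gold=4 ivory=10 steel=6

Answer: no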